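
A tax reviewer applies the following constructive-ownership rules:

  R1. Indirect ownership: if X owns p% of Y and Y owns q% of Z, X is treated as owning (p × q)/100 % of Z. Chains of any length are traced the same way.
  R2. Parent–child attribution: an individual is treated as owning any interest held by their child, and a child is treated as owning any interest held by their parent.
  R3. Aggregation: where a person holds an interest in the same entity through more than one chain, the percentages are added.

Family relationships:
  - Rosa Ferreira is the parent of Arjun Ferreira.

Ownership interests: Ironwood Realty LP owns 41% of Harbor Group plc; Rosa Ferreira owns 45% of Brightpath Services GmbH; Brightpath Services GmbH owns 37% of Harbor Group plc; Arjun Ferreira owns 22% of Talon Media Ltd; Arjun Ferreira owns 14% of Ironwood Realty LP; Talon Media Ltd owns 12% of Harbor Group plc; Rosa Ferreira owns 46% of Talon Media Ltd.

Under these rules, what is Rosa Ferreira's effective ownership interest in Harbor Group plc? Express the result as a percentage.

30.55%

By parent–child attribution (R2), Rosa Ferreira is treated as also owning Arjun Ferreira's interest in Talon Media Ltd, giving 46% + 22% = 68%.
By parent–child attribution (R2), Rosa Ferreira is treated as owning Arjun Ferreira's 14% interest in Ironwood Realty LP.
Chain via Brightpath Services GmbH (R1): 45% × 37% = 16.65% of Harbor Group plc.
Chain via Talon Media Ltd (R1): 68% × 12% = 8.16% of Harbor Group plc.
Chain via Ironwood Realty LP (R1): 14% × 41% = 5.74% of Harbor Group plc.
Aggregating (R3): 16.65% + 8.16% + 5.74% = 30.55%.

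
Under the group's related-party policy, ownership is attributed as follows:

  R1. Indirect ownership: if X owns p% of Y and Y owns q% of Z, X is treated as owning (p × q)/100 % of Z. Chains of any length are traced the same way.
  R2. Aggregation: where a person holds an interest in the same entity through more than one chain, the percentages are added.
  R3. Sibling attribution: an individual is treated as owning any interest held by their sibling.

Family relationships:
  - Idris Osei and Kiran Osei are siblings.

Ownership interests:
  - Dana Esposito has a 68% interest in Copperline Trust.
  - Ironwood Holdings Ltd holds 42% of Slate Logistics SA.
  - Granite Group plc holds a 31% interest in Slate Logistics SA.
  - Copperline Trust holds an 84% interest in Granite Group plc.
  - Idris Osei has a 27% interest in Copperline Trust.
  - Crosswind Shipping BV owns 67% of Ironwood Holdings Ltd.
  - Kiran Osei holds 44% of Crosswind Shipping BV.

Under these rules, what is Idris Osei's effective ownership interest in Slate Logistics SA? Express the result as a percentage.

By sibling attribution (R3), Idris Osei is treated as owning Kiran Osei's 44% interest in Crosswind Shipping BV.
Chain via Copperline Trust → Granite Group plc (R1): 27% × 84% × 31% = 7.0308% of Slate Logistics SA.
Chain via Crosswind Shipping BV → Ironwood Holdings Ltd (R1): 44% × 67% × 42% = 12.3816% of Slate Logistics SA.
Aggregating (R2): 7.0308% + 12.3816% = 19.4124%.

19.4124%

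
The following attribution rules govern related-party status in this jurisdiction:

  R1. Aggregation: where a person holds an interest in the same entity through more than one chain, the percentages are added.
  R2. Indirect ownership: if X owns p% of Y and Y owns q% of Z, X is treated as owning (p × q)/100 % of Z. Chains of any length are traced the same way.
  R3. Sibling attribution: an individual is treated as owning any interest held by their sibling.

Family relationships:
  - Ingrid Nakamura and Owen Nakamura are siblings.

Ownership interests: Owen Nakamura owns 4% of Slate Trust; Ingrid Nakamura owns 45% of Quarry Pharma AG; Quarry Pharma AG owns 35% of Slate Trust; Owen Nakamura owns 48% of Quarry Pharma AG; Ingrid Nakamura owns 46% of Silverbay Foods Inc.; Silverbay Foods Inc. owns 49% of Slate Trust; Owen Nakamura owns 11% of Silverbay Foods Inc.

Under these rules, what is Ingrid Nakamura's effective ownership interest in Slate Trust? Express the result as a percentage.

By sibling attribution (R3), Ingrid Nakamura is treated as also owning Owen Nakamura's interest in Silverbay Foods Inc, giving 46% + 11% = 57%.
By sibling attribution (R3), Ingrid Nakamura is treated as also owning Owen Nakamura's interest in Quarry Pharma AG, giving 45% + 48% = 93%.
By sibling attribution (R3), Ingrid Nakamura is treated as owning Owen Nakamura's 4% interest in Slate Trust.
Chain via Silverbay Foods Inc. (R2): 57% × 49% = 27.93% of Slate Trust.
Chain via Quarry Pharma AG (R2): 93% × 35% = 32.55% of Slate Trust.
Direct interest in Slate Trust: 4%.
Aggregating (R1): 27.93% + 32.55% + 4% = 64.48%.

64.48%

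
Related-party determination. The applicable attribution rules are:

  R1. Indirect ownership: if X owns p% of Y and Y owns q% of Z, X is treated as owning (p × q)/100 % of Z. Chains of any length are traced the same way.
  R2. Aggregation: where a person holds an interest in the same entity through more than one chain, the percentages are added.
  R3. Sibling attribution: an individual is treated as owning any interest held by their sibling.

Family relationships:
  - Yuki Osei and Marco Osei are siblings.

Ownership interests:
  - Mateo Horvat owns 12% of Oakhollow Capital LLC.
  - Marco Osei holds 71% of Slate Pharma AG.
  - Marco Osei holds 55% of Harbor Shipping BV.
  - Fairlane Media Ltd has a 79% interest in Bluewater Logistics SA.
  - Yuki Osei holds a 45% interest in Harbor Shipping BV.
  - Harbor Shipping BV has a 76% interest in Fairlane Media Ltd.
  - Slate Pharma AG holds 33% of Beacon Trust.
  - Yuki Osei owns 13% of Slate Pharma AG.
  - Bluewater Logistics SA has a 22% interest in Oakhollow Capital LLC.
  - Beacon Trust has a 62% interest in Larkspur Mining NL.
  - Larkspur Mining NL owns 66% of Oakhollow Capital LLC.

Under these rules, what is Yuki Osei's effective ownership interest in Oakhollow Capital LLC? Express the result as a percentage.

24.551824%

By sibling attribution (R3), Yuki Osei is treated as also owning Marco Osei's interest in Harbor Shipping BV, giving 45% + 55% = 100%.
By sibling attribution (R3), Yuki Osei is treated as also owning Marco Osei's interest in Slate Pharma AG, giving 13% + 71% = 84%.
Chain via Harbor Shipping BV → Fairlane Media Ltd → Bluewater Logistics SA (R1): 100% × 76% × 79% × 22% = 13.2088% of Oakhollow Capital LLC.
Chain via Slate Pharma AG → Beacon Trust → Larkspur Mining NL (R1): 84% × 33% × 62% × 66% = 11.343024% of Oakhollow Capital LLC.
Aggregating (R2): 13.2088% + 11.343024% = 24.551824%.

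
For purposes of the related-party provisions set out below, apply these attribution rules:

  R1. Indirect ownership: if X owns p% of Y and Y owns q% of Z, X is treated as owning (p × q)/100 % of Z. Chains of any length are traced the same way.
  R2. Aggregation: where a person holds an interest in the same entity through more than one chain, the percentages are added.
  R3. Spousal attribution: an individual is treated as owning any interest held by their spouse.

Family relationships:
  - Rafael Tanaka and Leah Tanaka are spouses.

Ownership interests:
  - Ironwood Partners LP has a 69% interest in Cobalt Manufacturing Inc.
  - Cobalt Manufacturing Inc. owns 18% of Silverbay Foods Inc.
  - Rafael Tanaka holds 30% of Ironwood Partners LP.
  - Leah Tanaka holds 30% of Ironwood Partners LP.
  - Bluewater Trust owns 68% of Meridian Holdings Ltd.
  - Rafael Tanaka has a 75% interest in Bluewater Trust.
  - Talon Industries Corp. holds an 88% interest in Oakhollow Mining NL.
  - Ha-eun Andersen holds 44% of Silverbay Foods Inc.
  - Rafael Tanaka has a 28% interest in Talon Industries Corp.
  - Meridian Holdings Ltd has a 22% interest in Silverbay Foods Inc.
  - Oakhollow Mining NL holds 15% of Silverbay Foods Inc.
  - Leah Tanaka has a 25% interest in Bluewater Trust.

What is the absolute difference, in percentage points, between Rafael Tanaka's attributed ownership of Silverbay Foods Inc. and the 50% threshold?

23.892

By spousal attribution (R3), Rafael Tanaka is treated as also owning Leah Tanaka's interest in Bluewater Trust, giving 75% + 25% = 100%.
By spousal attribution (R3), Rafael Tanaka is treated as also owning Leah Tanaka's interest in Ironwood Partners LP, giving 30% + 30% = 60%.
Chain via Bluewater Trust → Meridian Holdings Ltd (R1): 100% × 68% × 22% = 14.96% of Silverbay Foods Inc.
Chain via Talon Industries Corp. → Oakhollow Mining NL (R1): 28% × 88% × 15% = 3.696% of Silverbay Foods Inc.
Chain via Ironwood Partners LP → Cobalt Manufacturing Inc. (R1): 60% × 69% × 18% = 7.452% of Silverbay Foods Inc.
Aggregating (R2): 14.96% + 3.696% + 7.452% = 26.108%.
26.108% falls short of the 50% threshold by 23.892 percentage points.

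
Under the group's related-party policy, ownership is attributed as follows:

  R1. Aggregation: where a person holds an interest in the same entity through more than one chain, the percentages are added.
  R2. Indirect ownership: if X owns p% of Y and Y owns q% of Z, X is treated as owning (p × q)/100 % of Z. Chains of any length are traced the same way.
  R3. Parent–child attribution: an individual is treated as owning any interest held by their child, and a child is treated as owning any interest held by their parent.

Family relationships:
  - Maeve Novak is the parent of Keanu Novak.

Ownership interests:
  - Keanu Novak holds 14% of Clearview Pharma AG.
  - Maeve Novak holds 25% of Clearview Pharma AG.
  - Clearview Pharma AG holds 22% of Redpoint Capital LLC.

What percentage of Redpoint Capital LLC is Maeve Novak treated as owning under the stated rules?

By parent–child attribution (R3), Maeve Novak is treated as also owning Keanu Novak's interest in Clearview Pharma AG, giving 25% + 14% = 39%.
Chain via Clearview Pharma AG (R2): 39% × 22% = 8.58% of Redpoint Capital LLC.

8.58%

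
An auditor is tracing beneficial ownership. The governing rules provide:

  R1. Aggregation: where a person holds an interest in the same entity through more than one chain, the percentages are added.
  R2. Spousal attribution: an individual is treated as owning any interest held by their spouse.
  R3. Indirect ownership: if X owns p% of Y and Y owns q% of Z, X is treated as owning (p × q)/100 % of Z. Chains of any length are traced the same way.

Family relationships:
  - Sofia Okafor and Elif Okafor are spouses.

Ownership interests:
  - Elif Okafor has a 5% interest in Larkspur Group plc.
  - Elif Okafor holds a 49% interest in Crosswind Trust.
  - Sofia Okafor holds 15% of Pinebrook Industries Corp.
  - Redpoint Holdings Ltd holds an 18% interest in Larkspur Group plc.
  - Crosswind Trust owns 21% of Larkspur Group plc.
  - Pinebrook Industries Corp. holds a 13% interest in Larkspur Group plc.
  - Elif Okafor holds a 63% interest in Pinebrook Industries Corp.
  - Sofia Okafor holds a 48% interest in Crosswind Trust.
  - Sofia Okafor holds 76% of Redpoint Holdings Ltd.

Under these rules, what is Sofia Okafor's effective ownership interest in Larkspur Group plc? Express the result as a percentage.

By spousal attribution (R2), Sofia Okafor is treated as also owning Elif Okafor's interest in Crosswind Trust, giving 48% + 49% = 97%.
By spousal attribution (R2), Sofia Okafor is treated as also owning Elif Okafor's interest in Pinebrook Industries Corp, giving 15% + 63% = 78%.
By spousal attribution (R2), Sofia Okafor is treated as owning Elif Okafor's 5% interest in Larkspur Group plc.
Chain via Crosswind Trust (R3): 97% × 21% = 20.37% of Larkspur Group plc.
Chain via Pinebrook Industries Corp. (R3): 78% × 13% = 10.14% of Larkspur Group plc.
Chain via Redpoint Holdings Ltd (R3): 76% × 18% = 13.68% of Larkspur Group plc.
Direct interest in Larkspur Group plc: 5%.
Aggregating (R1): 20.37% + 10.14% + 13.68% + 5% = 49.19%.

49.19%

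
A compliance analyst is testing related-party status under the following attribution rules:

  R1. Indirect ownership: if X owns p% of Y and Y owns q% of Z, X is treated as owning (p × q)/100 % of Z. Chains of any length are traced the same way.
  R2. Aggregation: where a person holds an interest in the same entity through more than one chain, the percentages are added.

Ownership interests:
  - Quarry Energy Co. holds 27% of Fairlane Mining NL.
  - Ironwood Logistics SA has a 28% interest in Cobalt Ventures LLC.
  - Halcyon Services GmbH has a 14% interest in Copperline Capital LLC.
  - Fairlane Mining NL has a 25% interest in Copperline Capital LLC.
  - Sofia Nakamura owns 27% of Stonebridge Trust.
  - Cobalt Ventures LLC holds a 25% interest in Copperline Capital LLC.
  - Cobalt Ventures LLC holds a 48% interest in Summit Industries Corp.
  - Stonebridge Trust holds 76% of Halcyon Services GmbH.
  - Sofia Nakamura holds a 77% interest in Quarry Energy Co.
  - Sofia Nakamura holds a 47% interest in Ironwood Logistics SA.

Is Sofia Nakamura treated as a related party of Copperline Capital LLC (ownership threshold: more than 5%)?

Yes

Chain via Ironwood Logistics SA → Cobalt Ventures LLC (R1): 47% × 28% × 25% = 3.29% of Copperline Capital LLC.
Chain via Quarry Energy Co. → Fairlane Mining NL (R1): 77% × 27% × 25% = 5.1975% of Copperline Capital LLC.
Chain via Stonebridge Trust → Halcyon Services GmbH (R1): 27% × 76% × 14% = 2.8728% of Copperline Capital LLC.
Aggregating (R2): 3.29% + 5.1975% + 2.8728% = 11.3603%.
11.3603% exceeds the 5% threshold, so Sofia is a related party to Copperline Capital LLC.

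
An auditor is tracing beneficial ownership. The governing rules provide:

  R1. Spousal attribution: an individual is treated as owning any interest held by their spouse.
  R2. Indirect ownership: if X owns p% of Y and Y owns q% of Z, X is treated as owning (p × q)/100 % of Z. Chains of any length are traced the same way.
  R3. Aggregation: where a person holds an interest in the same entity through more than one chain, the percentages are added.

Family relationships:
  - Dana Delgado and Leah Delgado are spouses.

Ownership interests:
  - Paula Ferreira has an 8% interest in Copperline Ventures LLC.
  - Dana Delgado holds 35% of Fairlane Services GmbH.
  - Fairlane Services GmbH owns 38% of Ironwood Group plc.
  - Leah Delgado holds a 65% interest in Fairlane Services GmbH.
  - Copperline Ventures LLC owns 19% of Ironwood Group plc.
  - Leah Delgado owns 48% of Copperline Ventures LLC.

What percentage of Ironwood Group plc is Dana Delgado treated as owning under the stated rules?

47.12%

By spousal attribution (R1), Dana Delgado is treated as also owning Leah Delgado's interest in Fairlane Services GmbH, giving 35% + 65% = 100%.
By spousal attribution (R1), Dana Delgado is treated as owning Leah Delgado's 48% interest in Copperline Ventures LLC.
Chain via Fairlane Services GmbH (R2): 100% × 38% = 38% of Ironwood Group plc.
Chain via Copperline Ventures LLC (R2): 48% × 19% = 9.12% of Ironwood Group plc.
Aggregating (R3): 38% + 9.12% = 47.12%.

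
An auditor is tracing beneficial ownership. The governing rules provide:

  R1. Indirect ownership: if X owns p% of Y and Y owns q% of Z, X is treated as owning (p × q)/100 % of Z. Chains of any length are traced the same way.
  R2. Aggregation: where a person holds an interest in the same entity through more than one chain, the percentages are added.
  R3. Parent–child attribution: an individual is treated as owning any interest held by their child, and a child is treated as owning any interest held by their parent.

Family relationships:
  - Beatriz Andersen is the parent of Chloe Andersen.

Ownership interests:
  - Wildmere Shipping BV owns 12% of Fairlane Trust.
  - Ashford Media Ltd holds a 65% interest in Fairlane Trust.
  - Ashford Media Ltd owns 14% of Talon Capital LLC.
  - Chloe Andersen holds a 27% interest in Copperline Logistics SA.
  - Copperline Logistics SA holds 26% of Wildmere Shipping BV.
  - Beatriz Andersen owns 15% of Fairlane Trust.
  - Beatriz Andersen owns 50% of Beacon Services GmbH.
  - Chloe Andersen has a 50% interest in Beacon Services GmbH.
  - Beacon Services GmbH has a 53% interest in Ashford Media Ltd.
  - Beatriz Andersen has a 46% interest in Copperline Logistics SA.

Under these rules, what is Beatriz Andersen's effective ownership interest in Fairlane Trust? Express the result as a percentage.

By parent–child attribution (R3), Beatriz Andersen is treated as also owning Chloe Andersen's interest in Beacon Services GmbH, giving 50% + 50% = 100%.
By parent–child attribution (R3), Beatriz Andersen is treated as also owning Chloe Andersen's interest in Copperline Logistics SA, giving 46% + 27% = 73%.
Chain via Beacon Services GmbH → Ashford Media Ltd (R1): 100% × 53% × 65% = 34.45% of Fairlane Trust.
Chain via Copperline Logistics SA → Wildmere Shipping BV (R1): 73% × 26% × 12% = 2.2776% of Fairlane Trust.
Direct interest in Fairlane Trust: 15%.
Aggregating (R2): 34.45% + 2.2776% + 15% = 51.7276%.

51.7276%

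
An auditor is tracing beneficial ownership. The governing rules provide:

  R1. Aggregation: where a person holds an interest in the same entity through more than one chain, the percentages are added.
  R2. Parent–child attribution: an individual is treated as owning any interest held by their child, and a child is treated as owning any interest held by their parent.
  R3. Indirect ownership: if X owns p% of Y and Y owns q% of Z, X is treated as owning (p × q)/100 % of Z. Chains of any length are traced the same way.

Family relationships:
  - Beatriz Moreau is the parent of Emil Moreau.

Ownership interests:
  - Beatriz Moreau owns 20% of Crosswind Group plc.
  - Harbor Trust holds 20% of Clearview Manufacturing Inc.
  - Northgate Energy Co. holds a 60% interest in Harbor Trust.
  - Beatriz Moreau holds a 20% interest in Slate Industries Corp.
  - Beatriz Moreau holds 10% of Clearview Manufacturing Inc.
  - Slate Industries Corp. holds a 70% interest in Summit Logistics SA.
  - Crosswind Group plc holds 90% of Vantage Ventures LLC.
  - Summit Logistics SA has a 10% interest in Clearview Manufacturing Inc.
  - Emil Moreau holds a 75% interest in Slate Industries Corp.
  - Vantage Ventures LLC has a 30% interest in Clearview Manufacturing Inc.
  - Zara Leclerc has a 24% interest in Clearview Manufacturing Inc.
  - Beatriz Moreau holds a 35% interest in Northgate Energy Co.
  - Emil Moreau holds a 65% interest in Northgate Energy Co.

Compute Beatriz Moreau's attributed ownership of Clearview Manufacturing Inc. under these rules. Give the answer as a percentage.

By parent–child attribution (R2), Beatriz Moreau is treated as also owning Emil Moreau's interest in Northgate Energy Co, giving 35% + 65% = 100%.
By parent–child attribution (R2), Beatriz Moreau is treated as also owning Emil Moreau's interest in Slate Industries Corp, giving 20% + 75% = 95%.
Chain via Crosswind Group plc → Vantage Ventures LLC (R3): 20% × 90% × 30% = 5.4% of Clearview Manufacturing Inc.
Chain via Northgate Energy Co. → Harbor Trust (R3): 100% × 60% × 20% = 12% of Clearview Manufacturing Inc.
Chain via Slate Industries Corp. → Summit Logistics SA (R3): 95% × 70% × 10% = 6.65% of Clearview Manufacturing Inc.
Direct interest in Clearview Manufacturing Inc: 10%.
Aggregating (R1): 5.4% + 12% + 6.65% + 10% = 34.05%.

34.05%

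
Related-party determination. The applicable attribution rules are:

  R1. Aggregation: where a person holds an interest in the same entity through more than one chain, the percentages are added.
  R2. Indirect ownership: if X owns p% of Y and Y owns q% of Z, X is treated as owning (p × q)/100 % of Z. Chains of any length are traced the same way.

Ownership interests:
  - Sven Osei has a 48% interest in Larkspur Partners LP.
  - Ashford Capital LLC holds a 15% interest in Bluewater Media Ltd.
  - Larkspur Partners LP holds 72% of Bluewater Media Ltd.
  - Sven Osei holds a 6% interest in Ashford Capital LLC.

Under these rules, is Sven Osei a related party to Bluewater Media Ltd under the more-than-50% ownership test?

No

Chain via Ashford Capital LLC (R2): 6% × 15% = 0.9% of Bluewater Media Ltd.
Chain via Larkspur Partners LP (R2): 48% × 72% = 34.56% of Bluewater Media Ltd.
Aggregating (R1): 0.9% + 34.56% = 35.46%.
35.46% does not exceed the 50% threshold, so Sven is not a related party to Bluewater Media Ltd.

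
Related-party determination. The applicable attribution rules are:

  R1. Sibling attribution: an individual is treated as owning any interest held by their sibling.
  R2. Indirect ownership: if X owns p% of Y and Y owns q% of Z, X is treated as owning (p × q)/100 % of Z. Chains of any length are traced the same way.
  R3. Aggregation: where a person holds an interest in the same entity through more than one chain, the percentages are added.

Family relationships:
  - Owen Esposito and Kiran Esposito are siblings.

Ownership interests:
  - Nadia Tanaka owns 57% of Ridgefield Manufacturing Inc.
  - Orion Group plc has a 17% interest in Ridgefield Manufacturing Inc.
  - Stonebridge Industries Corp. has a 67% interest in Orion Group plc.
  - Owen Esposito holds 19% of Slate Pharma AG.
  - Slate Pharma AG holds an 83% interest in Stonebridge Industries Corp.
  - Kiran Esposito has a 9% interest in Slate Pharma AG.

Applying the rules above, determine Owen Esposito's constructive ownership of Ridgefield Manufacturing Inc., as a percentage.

2.647036%

By sibling attribution (R1), Owen Esposito is treated as also owning Kiran Esposito's interest in Slate Pharma AG, giving 19% + 9% = 28%.
Chain via Slate Pharma AG → Stonebridge Industries Corp. → Orion Group plc (R2): 28% × 83% × 67% × 17% = 2.647036% of Ridgefield Manufacturing Inc.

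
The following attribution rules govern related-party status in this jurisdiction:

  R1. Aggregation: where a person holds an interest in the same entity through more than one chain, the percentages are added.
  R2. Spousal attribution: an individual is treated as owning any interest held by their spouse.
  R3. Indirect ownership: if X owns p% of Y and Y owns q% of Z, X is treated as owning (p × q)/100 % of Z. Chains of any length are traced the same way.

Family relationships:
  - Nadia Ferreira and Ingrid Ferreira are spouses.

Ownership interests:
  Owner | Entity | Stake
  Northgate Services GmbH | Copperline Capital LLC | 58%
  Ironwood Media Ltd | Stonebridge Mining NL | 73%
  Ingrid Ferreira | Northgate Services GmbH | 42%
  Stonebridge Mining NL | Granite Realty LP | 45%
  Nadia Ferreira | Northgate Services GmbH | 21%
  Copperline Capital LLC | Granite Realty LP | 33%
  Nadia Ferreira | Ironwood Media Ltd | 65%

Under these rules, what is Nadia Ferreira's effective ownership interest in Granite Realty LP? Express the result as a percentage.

33.4107%

By spousal attribution (R2), Nadia Ferreira is treated as also owning Ingrid Ferreira's interest in Northgate Services GmbH, giving 21% + 42% = 63%.
Chain via Ironwood Media Ltd → Stonebridge Mining NL (R3): 65% × 73% × 45% = 21.3525% of Granite Realty LP.
Chain via Northgate Services GmbH → Copperline Capital LLC (R3): 63% × 58% × 33% = 12.0582% of Granite Realty LP.
Aggregating (R1): 21.3525% + 12.0582% = 33.4107%.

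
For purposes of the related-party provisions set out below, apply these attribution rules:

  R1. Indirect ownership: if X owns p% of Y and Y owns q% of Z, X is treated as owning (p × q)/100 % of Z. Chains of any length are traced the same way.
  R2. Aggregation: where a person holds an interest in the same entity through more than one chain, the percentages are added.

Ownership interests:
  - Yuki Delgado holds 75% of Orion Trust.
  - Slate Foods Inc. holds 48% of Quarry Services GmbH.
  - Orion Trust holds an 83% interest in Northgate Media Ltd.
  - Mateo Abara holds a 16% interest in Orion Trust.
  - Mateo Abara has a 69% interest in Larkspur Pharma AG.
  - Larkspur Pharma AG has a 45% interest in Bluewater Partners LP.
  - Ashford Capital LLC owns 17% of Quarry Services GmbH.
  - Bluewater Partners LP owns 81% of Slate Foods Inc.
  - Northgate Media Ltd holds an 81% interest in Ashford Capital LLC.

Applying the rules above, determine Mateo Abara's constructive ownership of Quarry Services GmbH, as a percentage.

13.900896%

Chain via Orion Trust → Northgate Media Ltd → Ashford Capital LLC (R1): 16% × 83% × 81% × 17% = 1.828656% of Quarry Services GmbH.
Chain via Larkspur Pharma AG → Bluewater Partners LP → Slate Foods Inc. (R1): 69% × 45% × 81% × 48% = 12.07224% of Quarry Services GmbH.
Aggregating (R2): 1.828656% + 12.07224% = 13.900896%.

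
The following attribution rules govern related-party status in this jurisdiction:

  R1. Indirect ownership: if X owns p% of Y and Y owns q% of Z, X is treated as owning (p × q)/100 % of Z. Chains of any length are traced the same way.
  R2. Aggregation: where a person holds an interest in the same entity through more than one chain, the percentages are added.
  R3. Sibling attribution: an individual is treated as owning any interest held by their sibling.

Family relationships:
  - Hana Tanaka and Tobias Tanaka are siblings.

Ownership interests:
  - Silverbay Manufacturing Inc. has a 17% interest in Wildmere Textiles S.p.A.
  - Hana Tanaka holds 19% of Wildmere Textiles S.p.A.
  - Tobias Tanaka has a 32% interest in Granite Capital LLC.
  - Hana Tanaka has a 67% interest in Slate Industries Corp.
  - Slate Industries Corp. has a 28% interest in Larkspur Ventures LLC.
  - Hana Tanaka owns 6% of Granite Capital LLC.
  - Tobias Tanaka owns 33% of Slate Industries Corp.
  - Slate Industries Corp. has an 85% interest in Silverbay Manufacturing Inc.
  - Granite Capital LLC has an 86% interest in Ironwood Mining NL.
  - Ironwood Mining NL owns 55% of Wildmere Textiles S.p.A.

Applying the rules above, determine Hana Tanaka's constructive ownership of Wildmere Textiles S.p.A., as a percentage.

51.424%

By sibling attribution (R3), Hana Tanaka is treated as also owning Tobias Tanaka's interest in Slate Industries Corp, giving 67% + 33% = 100%.
By sibling attribution (R3), Hana Tanaka is treated as also owning Tobias Tanaka's interest in Granite Capital LLC, giving 6% + 32% = 38%.
Chain via Slate Industries Corp. → Silverbay Manufacturing Inc. (R1): 100% × 85% × 17% = 14.45% of Wildmere Textiles S.p.A.
Chain via Granite Capital LLC → Ironwood Mining NL (R1): 38% × 86% × 55% = 17.974% of Wildmere Textiles S.p.A.
Direct interest in Wildmere Textiles S.p.A: 19%.
Aggregating (R2): 14.45% + 17.974% + 19% = 51.424%.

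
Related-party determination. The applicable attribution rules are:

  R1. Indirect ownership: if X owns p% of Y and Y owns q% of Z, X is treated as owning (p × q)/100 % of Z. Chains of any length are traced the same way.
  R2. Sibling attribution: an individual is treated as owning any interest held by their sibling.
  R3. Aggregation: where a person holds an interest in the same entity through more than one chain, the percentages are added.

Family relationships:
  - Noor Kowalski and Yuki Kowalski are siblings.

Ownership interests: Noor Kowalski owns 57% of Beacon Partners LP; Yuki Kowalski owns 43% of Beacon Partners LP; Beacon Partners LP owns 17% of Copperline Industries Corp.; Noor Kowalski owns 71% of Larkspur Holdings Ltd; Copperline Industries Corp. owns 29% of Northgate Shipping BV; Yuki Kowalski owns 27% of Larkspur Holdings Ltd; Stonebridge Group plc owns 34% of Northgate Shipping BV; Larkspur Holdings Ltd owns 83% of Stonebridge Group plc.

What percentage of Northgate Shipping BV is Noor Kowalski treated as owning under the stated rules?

32.5856%

By sibling attribution (R2), Noor Kowalski is treated as also owning Yuki Kowalski's interest in Beacon Partners LP, giving 57% + 43% = 100%.
By sibling attribution (R2), Noor Kowalski is treated as also owning Yuki Kowalski's interest in Larkspur Holdings Ltd, giving 71% + 27% = 98%.
Chain via Beacon Partners LP → Copperline Industries Corp. (R1): 100% × 17% × 29% = 4.93% of Northgate Shipping BV.
Chain via Larkspur Holdings Ltd → Stonebridge Group plc (R1): 98% × 83% × 34% = 27.6556% of Northgate Shipping BV.
Aggregating (R3): 4.93% + 27.6556% = 32.5856%.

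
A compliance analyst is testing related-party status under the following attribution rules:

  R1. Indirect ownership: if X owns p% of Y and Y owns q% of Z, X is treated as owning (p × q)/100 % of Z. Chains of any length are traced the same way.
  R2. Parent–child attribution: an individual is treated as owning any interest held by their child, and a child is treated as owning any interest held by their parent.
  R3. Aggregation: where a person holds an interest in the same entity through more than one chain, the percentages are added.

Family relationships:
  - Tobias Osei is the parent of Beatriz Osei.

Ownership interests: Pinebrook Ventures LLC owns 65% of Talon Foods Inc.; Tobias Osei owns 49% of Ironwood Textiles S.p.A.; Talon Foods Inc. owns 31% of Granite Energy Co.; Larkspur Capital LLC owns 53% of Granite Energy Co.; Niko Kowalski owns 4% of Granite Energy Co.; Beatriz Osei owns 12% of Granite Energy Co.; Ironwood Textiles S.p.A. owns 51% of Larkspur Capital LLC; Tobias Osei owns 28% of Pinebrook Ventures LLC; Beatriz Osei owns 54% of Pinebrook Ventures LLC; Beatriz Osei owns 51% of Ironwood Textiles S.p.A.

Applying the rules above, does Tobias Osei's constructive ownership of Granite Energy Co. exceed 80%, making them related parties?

By parent–child attribution (R2), Tobias Osei is treated as also owning Beatriz Osei's interest in Pinebrook Ventures LLC, giving 28% + 54% = 82%.
By parent–child attribution (R2), Tobias Osei is treated as also owning Beatriz Osei's interest in Ironwood Textiles S.p.A, giving 49% + 51% = 100%.
By parent–child attribution (R2), Tobias Osei is treated as owning Beatriz Osei's 12% interest in Granite Energy Co.
Chain via Pinebrook Ventures LLC → Talon Foods Inc. (R1): 82% × 65% × 31% = 16.523% of Granite Energy Co.
Chain via Ironwood Textiles S.p.A. → Larkspur Capital LLC (R1): 100% × 51% × 53% = 27.03% of Granite Energy Co.
Direct interest in Granite Energy Co: 12%.
Aggregating (R3): 16.523% + 27.03% + 12% = 55.553%.
55.553% does not exceed the 80% threshold, so Tobias is not a related party to Granite Energy Co.

No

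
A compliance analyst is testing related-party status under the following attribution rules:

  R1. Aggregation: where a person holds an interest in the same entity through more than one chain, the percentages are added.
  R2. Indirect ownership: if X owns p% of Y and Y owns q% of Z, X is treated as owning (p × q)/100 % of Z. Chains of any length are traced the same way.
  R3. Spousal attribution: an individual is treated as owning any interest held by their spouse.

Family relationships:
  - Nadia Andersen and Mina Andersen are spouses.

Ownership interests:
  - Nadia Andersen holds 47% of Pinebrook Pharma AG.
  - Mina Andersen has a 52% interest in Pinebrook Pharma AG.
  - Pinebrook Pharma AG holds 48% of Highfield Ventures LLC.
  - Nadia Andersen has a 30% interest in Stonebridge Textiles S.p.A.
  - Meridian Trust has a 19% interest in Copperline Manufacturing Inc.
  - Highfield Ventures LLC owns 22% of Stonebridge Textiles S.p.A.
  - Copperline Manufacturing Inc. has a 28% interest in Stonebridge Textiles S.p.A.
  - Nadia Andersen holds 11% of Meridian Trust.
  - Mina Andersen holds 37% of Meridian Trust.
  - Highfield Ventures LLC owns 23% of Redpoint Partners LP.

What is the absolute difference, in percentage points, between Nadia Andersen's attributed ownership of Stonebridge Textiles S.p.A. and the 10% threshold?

By spousal attribution (R3), Nadia Andersen is treated as also owning Mina Andersen's interest in Meridian Trust, giving 11% + 37% = 48%.
By spousal attribution (R3), Nadia Andersen is treated as also owning Mina Andersen's interest in Pinebrook Pharma AG, giving 47% + 52% = 99%.
Chain via Meridian Trust → Copperline Manufacturing Inc. (R2): 48% × 19% × 28% = 2.5536% of Stonebridge Textiles S.p.A.
Chain via Pinebrook Pharma AG → Highfield Ventures LLC (R2): 99% × 48% × 22% = 10.4544% of Stonebridge Textiles S.p.A.
Direct interest in Stonebridge Textiles S.p.A: 30%.
Aggregating (R1): 2.5536% + 10.4544% + 30% = 43.008%.
43.008% exceeds the 10% threshold by 33.008 percentage points.

33.008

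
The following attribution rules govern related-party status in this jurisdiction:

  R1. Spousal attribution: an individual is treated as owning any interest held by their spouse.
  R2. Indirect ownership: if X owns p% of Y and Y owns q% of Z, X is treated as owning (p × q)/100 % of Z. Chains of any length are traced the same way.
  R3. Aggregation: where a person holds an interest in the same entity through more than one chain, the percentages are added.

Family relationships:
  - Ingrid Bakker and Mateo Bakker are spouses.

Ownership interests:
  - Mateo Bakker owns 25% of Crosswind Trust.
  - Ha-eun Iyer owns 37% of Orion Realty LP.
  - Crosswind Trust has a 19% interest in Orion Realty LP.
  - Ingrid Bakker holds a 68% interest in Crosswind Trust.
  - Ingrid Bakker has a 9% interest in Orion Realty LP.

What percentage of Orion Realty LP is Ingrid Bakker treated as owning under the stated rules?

26.67%

By spousal attribution (R1), Ingrid Bakker is treated as also owning Mateo Bakker's interest in Crosswind Trust, giving 68% + 25% = 93%.
Chain via Crosswind Trust (R2): 93% × 19% = 17.67% of Orion Realty LP.
Direct interest in Orion Realty LP: 9%.
Aggregating (R3): 17.67% + 9% = 26.67%.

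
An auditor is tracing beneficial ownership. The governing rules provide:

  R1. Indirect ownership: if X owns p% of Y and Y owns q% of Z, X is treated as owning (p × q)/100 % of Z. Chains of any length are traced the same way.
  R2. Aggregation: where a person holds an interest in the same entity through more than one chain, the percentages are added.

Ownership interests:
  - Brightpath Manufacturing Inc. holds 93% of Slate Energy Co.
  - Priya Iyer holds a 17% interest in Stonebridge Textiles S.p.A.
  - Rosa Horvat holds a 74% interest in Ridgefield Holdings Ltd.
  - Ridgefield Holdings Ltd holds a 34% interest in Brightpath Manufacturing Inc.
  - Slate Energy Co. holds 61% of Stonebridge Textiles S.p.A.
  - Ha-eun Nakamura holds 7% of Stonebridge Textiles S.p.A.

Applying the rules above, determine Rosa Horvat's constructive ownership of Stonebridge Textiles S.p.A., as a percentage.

Chain via Ridgefield Holdings Ltd → Brightpath Manufacturing Inc. → Slate Energy Co. (R1): 74% × 34% × 93% × 61% = 14.273268% of Stonebridge Textiles S.p.A.

14.273268%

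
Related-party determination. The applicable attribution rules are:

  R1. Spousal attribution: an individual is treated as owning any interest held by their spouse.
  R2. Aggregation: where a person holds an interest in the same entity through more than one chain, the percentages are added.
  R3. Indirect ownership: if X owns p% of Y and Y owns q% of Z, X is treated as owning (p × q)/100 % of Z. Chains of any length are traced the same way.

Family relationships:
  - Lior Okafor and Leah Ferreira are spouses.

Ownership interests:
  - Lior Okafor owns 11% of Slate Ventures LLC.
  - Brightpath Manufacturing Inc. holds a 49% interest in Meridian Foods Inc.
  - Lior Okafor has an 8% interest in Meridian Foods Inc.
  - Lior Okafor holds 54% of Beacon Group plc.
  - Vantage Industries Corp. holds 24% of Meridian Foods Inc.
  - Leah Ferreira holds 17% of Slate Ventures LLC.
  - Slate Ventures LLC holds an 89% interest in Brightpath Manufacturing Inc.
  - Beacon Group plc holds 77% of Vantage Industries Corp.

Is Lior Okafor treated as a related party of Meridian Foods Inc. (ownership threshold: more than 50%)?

No

By spousal attribution (R1), Lior Okafor is treated as also owning Leah Ferreira's interest in Slate Ventures LLC, giving 11% + 17% = 28%.
Chain via Slate Ventures LLC → Brightpath Manufacturing Inc. (R3): 28% × 89% × 49% = 12.2108% of Meridian Foods Inc.
Chain via Beacon Group plc → Vantage Industries Corp. (R3): 54% × 77% × 24% = 9.9792% of Meridian Foods Inc.
Direct interest in Meridian Foods Inc: 8%.
Aggregating (R2): 12.2108% + 9.9792% + 8% = 30.19%.
30.19% does not exceed the 50% threshold, so Lior is not a related party to Meridian Foods Inc.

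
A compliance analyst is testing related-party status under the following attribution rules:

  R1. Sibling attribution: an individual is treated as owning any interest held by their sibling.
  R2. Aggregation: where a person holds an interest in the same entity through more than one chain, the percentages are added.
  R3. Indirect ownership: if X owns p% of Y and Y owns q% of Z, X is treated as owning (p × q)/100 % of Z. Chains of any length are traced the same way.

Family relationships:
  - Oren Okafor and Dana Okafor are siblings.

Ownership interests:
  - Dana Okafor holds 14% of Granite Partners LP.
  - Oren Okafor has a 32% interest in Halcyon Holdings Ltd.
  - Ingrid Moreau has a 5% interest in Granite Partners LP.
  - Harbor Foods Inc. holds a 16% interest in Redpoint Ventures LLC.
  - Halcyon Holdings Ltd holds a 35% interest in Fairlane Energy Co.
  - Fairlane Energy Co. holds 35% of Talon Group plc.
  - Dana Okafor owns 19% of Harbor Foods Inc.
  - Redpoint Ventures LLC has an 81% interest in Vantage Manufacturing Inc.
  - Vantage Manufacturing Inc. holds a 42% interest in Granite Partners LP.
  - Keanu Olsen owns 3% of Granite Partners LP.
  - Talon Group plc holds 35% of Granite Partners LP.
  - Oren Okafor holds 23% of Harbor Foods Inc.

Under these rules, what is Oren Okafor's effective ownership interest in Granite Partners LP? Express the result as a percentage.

17.658144%

By sibling attribution (R1), Oren Okafor is treated as also owning Dana Okafor's interest in Harbor Foods Inc, giving 23% + 19% = 42%.
By sibling attribution (R1), Oren Okafor is treated as owning Dana Okafor's 14% interest in Granite Partners LP.
Chain via Halcyon Holdings Ltd → Fairlane Energy Co. → Talon Group plc (R3): 32% × 35% × 35% × 35% = 1.372% of Granite Partners LP.
Chain via Harbor Foods Inc. → Redpoint Ventures LLC → Vantage Manufacturing Inc. (R3): 42% × 16% × 81% × 42% = 2.286144% of Granite Partners LP.
Direct interest in Granite Partners LP: 14%.
Aggregating (R2): 1.372% + 2.286144% + 14% = 17.658144%.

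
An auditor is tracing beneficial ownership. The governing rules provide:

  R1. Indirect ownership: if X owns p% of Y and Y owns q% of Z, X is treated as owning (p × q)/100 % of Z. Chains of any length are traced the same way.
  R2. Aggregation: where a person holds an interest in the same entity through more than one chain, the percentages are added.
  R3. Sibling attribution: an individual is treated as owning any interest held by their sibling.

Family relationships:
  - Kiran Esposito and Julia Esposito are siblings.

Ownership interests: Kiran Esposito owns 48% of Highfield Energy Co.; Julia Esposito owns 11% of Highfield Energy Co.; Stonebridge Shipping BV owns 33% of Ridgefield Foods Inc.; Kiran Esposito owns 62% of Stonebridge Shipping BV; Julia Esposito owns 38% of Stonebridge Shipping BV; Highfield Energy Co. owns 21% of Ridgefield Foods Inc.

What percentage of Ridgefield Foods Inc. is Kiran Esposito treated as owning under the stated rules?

By sibling attribution (R3), Kiran Esposito is treated as also owning Julia Esposito's interest in Stonebridge Shipping BV, giving 62% + 38% = 100%.
By sibling attribution (R3), Kiran Esposito is treated as also owning Julia Esposito's interest in Highfield Energy Co, giving 48% + 11% = 59%.
Chain via Stonebridge Shipping BV (R1): 100% × 33% = 33% of Ridgefield Foods Inc.
Chain via Highfield Energy Co. (R1): 59% × 21% = 12.39% of Ridgefield Foods Inc.
Aggregating (R2): 33% + 12.39% = 45.39%.

45.39%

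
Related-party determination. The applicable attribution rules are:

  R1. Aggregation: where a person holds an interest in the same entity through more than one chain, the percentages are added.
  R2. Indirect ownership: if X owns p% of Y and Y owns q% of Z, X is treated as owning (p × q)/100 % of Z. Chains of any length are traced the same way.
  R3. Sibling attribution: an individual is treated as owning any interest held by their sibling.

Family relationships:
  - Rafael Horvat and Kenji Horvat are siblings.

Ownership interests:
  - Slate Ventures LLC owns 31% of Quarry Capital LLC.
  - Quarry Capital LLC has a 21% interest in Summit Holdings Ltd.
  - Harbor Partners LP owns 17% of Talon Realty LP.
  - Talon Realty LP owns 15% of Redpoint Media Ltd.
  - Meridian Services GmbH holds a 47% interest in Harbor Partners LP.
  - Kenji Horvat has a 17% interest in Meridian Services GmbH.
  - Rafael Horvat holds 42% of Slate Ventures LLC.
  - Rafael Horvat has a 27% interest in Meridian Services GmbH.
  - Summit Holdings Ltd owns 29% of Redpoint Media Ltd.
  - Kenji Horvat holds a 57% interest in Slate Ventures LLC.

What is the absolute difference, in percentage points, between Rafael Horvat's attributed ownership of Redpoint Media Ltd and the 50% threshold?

47.603639

By sibling attribution (R3), Rafael Horvat is treated as also owning Kenji Horvat's interest in Meridian Services GmbH, giving 27% + 17% = 44%.
By sibling attribution (R3), Rafael Horvat is treated as also owning Kenji Horvat's interest in Slate Ventures LLC, giving 42% + 57% = 99%.
Chain via Meridian Services GmbH → Harbor Partners LP → Talon Realty LP (R2): 44% × 47% × 17% × 15% = 0.52734% of Redpoint Media Ltd.
Chain via Slate Ventures LLC → Quarry Capital LLC → Summit Holdings Ltd (R2): 99% × 31% × 21% × 29% = 1.869021% of Redpoint Media Ltd.
Aggregating (R1): 0.52734% + 1.869021% = 2.396361%.
2.396361% falls short of the 50% threshold by 47.603639 percentage points.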